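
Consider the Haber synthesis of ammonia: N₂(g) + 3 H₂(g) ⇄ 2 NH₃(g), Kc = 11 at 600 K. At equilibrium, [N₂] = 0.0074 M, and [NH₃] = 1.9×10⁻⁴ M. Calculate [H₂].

At equilibrium, Kc = [NH₃]² / ([N₂]·[H₂]³) = 11.
(1.9×10⁻⁴)² / ((0.0074)·([H₂])³) = 11
[H₂]³ = 4.43×10⁻⁷ ⇒ [H₂] = 0.0076 M

[H₂] = 0.0076 M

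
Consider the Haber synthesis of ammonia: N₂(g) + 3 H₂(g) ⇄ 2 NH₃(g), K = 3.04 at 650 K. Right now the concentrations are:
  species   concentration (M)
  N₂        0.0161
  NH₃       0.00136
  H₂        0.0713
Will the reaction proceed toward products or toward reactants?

toward products

Q = [NH₃]² / ([N₂]·[H₂]³) = (0.00136)² / ((0.0161)·(0.0713)³) = 0.317
Q = 0.317 < K = 3.04, so the forward reaction proceeds.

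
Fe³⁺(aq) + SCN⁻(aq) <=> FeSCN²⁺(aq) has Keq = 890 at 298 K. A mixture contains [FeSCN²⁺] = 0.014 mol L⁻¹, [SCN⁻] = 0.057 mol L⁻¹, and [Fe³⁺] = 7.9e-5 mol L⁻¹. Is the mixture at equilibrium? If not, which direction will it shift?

Q = [FeSCN²⁺] / ([Fe³⁺]·[SCN⁻]) = (0.014) / ((7.9e-5)·(0.057)) = 3100
Q = 3100 > Keq = 890: net reverse reaction.

no; Q > K, reaction proceeds in reverse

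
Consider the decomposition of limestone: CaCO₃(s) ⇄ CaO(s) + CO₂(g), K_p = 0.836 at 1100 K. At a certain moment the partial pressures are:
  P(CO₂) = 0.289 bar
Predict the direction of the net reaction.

to the right

(CaCO₃, CaO are pure solids — omitted from Q_p.)
Q_p = P(CO₂) = 0.289
Q_p = 0.289 < K_p = 0.836, so the forward reaction proceeds.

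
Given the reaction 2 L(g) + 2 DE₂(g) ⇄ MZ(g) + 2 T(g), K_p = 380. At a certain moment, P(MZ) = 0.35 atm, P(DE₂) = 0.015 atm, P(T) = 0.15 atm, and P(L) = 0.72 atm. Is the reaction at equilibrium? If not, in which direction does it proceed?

Q_p = P(MZ)·P(T)² / (P(L)²·P(DE₂)²) = (0.35)·(0.15)² / ((0.72)²·(0.015)²) = 68
Q_p = 68 < K_p = 380, so the forward reaction proceeds.

forward (toward products)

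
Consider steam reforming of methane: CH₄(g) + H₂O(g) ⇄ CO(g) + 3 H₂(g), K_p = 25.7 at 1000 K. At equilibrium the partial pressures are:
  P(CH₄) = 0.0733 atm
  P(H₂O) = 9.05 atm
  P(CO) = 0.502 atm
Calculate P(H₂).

At equilibrium, K_p = P(CO)·P(H₂)³ / (P(CH₄)·P(H₂O)) = 25.7.
(0.502)·(P(H₂))³ / ((0.0733)·(9.05)) = 25.7
P(H₂)³ = 34.0 ⇒ P(H₂) = 3.24 atm

P(H₂) = 3.24 atm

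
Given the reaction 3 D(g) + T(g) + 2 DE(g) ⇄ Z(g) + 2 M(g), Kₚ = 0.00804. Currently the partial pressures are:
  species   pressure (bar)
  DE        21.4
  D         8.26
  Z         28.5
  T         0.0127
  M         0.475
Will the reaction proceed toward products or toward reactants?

Qₚ = P(Z)·P(M)² / (P(D)³·P(T)·P(DE)²) = (28.5)·(0.475)² / ((8.26)³·(0.0127)·(21.4)²) = 0.00196
Qₚ = 0.00196 < Kₚ = 0.00804, so the forward reaction proceeds.

in the forward direction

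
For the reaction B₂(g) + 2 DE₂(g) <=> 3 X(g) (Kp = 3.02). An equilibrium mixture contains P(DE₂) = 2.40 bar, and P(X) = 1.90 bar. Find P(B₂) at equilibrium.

P(B₂) = 0.394 bar

At equilibrium, Kp = P(X)³ / (P(B₂)·P(DE₂)²) = 3.02.
(1.90)³ / ((P(B₂))·(2.40)²) = 3.02
P(B₂) = 0.394 bar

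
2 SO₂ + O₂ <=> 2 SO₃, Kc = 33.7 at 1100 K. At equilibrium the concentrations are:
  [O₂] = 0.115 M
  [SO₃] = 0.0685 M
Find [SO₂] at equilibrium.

[SO₂] = 0.0348 M

At equilibrium, Kc = [SO₃]² / ([SO₂]²·[O₂]) = 33.7.
(0.0685)² / (([SO₂])²·(0.115)) = 33.7
[SO₂]² = 0.00121 ⇒ [SO₂] = 0.0348 M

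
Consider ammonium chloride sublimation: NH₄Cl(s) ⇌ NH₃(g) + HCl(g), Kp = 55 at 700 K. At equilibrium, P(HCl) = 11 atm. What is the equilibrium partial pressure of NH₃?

(NH₄Cl is a pure solid — omitted from Kp.)
At equilibrium, Kp = P(NH₃)·P(HCl) = 55.
(P(NH₃))·(11) = 55
P(NH₃) = 5.00 = 5.0 atm

P(NH₃) = 5.0 atm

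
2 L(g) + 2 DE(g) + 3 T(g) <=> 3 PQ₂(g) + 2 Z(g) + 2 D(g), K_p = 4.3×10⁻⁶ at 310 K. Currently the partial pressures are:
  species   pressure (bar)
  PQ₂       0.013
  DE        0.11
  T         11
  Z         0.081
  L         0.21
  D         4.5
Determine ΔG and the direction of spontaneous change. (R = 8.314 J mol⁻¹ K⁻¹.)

Q_p = P(PQ₂)³·P(Z)²·P(D)² / (P(L)²·P(DE)²·P(T)³) = (0.013)³·(0.081)²·(4.5)² / ((0.21)²·(0.11)²·(11)³) = 4.11×10⁻⁷
ΔG = RT ln(Q_p/K_p) = (8.314 J mol⁻¹ K⁻¹)(310 K) × ln(4.11×10⁻⁷/4.3×10⁻⁶)
   = (2.577 kJ/mol)(-2.348) = -6.05 kJ/mol
ΔG < 0, so the forward reaction is spontaneous (proceeds forward).

ΔG = -6.05 kJ/mol; the forward reaction is spontaneous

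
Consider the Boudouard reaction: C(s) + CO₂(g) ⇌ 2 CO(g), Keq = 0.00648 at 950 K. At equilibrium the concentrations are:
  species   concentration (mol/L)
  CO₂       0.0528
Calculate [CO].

[CO] = 0.0185 mol/L

(C is a pure solid — omitted from Keq.)
At equilibrium, Keq = [CO]² / [CO₂] = 0.00648.
([CO])² / (0.0528) = 0.00648
[CO]² = 3.42×10⁻⁴ ⇒ [CO] = 0.0185 mol/L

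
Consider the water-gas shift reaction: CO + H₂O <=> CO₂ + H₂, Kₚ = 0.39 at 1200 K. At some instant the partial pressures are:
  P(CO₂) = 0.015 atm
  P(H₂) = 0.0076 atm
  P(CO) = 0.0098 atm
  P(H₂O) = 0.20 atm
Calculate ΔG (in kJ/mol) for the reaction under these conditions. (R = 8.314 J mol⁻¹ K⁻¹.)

ΔG = -19.0 kJ/mol

Qₚ = P(CO₂)·P(H₂) / (P(CO)·P(H₂O)) = (0.015)·(0.0076) / ((0.0098)·(0.20)) = 0.0582
ΔG = RT ln(Qₚ/Kₚ) = (8.314 J mol⁻¹ K⁻¹)(1200 K) × ln(0.0582/0.39)
   = (9.977 kJ/mol)(-1.902) = -19.0 kJ/mol
ΔG < 0, so the forward reaction is spontaneous (proceeds forward).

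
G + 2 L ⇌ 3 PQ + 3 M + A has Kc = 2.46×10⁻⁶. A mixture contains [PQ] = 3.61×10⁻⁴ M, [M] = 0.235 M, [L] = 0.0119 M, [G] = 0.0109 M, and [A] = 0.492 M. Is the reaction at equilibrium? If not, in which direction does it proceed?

Qc = [PQ]³·[M]³·[A] / ([G]·[L]²) = (3.61×10⁻⁴)³·(0.235)³·(0.492) / ((0.0109)·(0.0119)²) = 1.95×10⁻⁷
Qc = 1.95×10⁻⁷ < Kc = 2.46×10⁻⁶, so the forward reaction proceeds.

forward (toward products)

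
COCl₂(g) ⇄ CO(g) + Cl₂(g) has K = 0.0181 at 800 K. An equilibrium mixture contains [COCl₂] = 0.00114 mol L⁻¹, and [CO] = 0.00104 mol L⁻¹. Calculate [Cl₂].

At equilibrium, K = [CO]·[Cl₂] / [COCl₂] = 0.0181.
(0.00104)·([Cl₂]) / (0.00114) = 0.0181
[Cl₂] = 0.0198 mol L⁻¹

[Cl₂] = 0.0198 mol L⁻¹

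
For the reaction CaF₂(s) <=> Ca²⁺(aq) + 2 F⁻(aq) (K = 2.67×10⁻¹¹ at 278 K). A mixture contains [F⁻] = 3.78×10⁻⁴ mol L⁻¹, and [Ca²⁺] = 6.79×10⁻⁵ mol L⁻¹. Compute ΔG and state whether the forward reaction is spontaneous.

(CaF₂ is a pure solid — omitted from Q.)
Q = [Ca²⁺]·[F⁻]² = (6.79×10⁻⁵)·(3.78×10⁻⁴)² = 9.70×10⁻¹²
ΔG = RT ln(Q/K) = (8.314 J mol⁻¹ K⁻¹)(278 K) × ln(9.70×10⁻¹²/2.67×10⁻¹¹)
   = (2.311 kJ/mol)(-1.013) = -2.34 kJ/mol
ΔG < 0, so the forward reaction is spontaneous (proceeds forward).

ΔG = -2.34 kJ/mol; the forward reaction is spontaneous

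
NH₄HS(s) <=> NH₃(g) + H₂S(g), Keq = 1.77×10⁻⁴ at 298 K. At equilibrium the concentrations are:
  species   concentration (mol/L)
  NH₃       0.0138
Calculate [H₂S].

(NH₄HS is a pure solid — omitted from Keq.)
At equilibrium, Keq = [NH₃]·[H₂S] = 1.77×10⁻⁴.
(0.0138)·([H₂S]) = 1.77×10⁻⁴
[H₂S] = 0.0128 mol/L

[H₂S] = 0.0128 mol/L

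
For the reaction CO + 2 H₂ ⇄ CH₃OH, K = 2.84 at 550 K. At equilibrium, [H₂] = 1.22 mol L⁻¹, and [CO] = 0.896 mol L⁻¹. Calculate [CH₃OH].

[CH₃OH] = 3.79 mol L⁻¹

At equilibrium, K = [CH₃OH] / ([CO]·[H₂]²) = 2.84.
([CH₃OH]) / ((0.896)·(1.22)²) = 2.84
[CH₃OH] = 3.79 mol L⁻¹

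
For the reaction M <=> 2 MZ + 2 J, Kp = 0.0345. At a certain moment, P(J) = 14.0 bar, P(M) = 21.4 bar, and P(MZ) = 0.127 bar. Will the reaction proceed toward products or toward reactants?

toward reactants

Qp = P(MZ)²·P(J)² / P(M) = (0.127)²·(14.0)² / (21.4) = 0.148
Qp = 0.148 > Kp = 0.0345, so the reverse reaction proceeds.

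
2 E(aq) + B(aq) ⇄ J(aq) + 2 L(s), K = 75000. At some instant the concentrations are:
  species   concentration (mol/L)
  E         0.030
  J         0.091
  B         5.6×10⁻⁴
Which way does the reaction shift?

(L is a pure solid — omitted from Q.)
Q = [J] / ([E]²·[B]) = (0.091) / ((0.030)²·(5.6×10⁻⁴)) = 1.8×10⁵
Q = 1.8×10⁵ > K = 75000, so the reverse reaction proceeds.

in the reverse direction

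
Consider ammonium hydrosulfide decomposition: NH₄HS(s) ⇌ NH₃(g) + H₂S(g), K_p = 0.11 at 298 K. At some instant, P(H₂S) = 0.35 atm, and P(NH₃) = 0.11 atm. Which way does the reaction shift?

in the forward direction

(NH₄HS is a pure solid — omitted from Q_p.)
Q_p = P(NH₃)·P(H₂S) = (0.11)·(0.35) = 0.039
Q_p = 0.039 < K_p = 0.11, so the forward reaction proceeds.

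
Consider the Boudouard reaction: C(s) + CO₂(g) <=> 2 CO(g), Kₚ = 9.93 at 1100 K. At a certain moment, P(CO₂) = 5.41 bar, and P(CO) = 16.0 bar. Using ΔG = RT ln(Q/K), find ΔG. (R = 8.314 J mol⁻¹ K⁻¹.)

ΔG = 14.3 kJ/mol

(C is a pure solid — omitted from Qₚ.)
Qₚ = P(CO)² / P(CO₂) = (16.0)² / (5.41) = 47.3
ΔG = RT ln(Qₚ/Kₚ) = (8.314 J mol⁻¹ K⁻¹)(1100 K) × ln(47.3/9.93)
   = (9.145 kJ/mol)(1.561) = 14.3 kJ/mol
ΔG > 0, so the forward reaction is non-spontaneous (proceeds in reverse).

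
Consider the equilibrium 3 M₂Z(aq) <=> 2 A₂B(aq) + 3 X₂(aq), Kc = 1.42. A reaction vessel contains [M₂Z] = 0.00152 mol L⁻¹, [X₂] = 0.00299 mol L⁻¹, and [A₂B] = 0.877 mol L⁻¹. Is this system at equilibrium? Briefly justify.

no; Q > K, reaction proceeds in reverse

Qc = [A₂B]²·[X₂]³ / [M₂Z]³ = (0.877)²·(0.00299)³ / (0.00152)³ = 5.85
Qc = 5.85 > Kc = 1.42: net reverse reaction.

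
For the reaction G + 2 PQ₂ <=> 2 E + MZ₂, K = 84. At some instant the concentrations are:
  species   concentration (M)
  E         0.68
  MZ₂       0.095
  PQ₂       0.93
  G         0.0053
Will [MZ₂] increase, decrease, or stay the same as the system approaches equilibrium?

increase

Q = [E]²·[MZ₂] / ([G]·[PQ₂]²) = (0.68)²·(0.095) / ((0.0053)·(0.93)²) = 9.6
Q = 9.6 < K = 84: net forward reaction.
MZ₂ is a product, so it increases.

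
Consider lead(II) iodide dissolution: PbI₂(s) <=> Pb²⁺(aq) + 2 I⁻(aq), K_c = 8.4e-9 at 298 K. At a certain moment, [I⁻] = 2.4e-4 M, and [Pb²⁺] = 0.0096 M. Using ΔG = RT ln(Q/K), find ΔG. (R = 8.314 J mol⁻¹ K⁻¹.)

(PbI₂ is a pure solid — omitted from Q_c.)
Q_c = [Pb²⁺]·[I⁻]² = (0.0096)·(2.4e-4)² = 5.53e-10
ΔG = RT ln(Q_c/K_c) = (8.314 J mol⁻¹ K⁻¹)(298 K) × ln(5.53e-10/8.4e-9)
   = (2.478 kJ/mol)(-2.721) = -6.74 kJ/mol
ΔG < 0, so the forward reaction is spontaneous (proceeds forward).

ΔG = -6.74 kJ/mol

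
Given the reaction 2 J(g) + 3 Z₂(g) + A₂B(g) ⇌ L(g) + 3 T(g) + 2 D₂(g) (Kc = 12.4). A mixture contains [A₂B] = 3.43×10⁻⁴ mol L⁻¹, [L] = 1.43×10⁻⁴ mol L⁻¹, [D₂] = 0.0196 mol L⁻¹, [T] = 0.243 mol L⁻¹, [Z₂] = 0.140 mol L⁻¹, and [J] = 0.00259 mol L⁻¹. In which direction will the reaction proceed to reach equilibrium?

to the left

Qc = [L]·[T]³·[D₂]² / ([J]²·[Z₂]³·[A₂B]) = (1.43×10⁻⁴)·(0.243)³·(0.0196)² / ((0.00259)²·(0.140)³·(3.43×10⁻⁴)) = 125
Qc = 125 > Kc = 12.4, so the reverse reaction proceeds.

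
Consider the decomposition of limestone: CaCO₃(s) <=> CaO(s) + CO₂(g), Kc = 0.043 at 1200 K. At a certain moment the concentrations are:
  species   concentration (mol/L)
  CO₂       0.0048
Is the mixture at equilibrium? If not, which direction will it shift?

no; Q < K, reaction proceeds forward

(CaCO₃, CaO are pure solids — omitted from Qc.)
Qc = [CO₂] = 0.0048
Qc = 0.0048 < Kc = 0.043: net forward reaction.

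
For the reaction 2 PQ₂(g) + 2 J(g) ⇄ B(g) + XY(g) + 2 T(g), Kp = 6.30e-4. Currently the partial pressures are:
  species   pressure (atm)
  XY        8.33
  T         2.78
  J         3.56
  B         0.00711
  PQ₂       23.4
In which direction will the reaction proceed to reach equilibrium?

to the right

Qp = P(B)·P(XY)·P(T)² / (P(PQ₂)²·P(J)²) = (0.00711)·(8.33)·(2.78)² / ((23.4)²·(3.56)²) = 6.60e-5
Qp = 6.60e-5 < Kp = 6.30e-4, so the forward reaction proceeds.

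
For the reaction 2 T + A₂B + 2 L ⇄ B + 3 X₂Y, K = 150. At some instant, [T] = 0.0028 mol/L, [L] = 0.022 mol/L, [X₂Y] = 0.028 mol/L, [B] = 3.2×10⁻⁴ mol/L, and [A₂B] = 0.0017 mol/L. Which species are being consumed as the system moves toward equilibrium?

Q = [B]·[X₂Y]³ / ([T]²·[A₂B]·[L]²) = (3.2×10⁻⁴)·(0.028)³ / ((0.0028)²·(0.0017)·(0.022)²) = 1100
Q = 1100 > K = 150: net reverse reaction.

B, X₂Y (products)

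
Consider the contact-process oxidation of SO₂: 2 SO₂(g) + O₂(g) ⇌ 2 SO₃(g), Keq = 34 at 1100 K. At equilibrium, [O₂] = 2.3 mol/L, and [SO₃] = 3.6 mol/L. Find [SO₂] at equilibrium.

[SO₂] = 0.41 mol/L

At equilibrium, Keq = [SO₃]² / ([SO₂]²·[O₂]) = 34.
(3.6)² / (([SO₂])²·(2.3)) = 34
[SO₂]² = 0.166 ⇒ [SO₂] = 0.41 mol/L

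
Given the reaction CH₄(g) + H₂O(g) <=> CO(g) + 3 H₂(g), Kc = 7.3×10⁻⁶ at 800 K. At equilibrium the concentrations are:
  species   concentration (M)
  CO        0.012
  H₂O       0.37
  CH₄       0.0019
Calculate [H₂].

[H₂] = 0.0075 M

At equilibrium, Kc = [CO]·[H₂]³ / ([CH₄]·[H₂O]) = 7.3×10⁻⁶.
(0.012)·([H₂])³ / ((0.0019)·(0.37)) = 7.3×10⁻⁶
[H₂]³ = 4.28×10⁻⁷ ⇒ [H₂] = 0.0075 M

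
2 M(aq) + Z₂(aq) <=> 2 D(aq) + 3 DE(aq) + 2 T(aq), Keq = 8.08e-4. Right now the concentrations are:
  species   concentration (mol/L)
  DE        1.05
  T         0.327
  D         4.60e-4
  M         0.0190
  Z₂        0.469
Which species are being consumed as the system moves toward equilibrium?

M, Z₂ (reactants)

Q = [D]²·[DE]³·[T]² / ([M]²·[Z₂]) = (4.60e-4)²·(1.05)³·(0.327)² / ((0.0190)²·(0.469)) = 1.55e-4
Q = 1.55e-4 < Keq = 8.08e-4: net forward reaction.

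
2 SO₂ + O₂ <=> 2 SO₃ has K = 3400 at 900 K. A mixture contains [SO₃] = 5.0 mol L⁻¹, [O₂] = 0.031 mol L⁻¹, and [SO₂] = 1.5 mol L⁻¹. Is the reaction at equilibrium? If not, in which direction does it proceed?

Q = [SO₃]² / ([SO₂]²·[O₂]) = (5.0)² / ((1.5)²·(0.031)) = 360
Q = 360 < K = 3400, so the forward reaction proceeds.

to the right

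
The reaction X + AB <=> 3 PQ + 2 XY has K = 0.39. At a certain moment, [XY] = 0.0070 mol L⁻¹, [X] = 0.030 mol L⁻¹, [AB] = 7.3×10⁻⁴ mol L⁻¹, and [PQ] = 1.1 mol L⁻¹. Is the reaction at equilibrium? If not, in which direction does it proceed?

Q = [PQ]³·[XY]² / ([X]·[AB]) = (1.1)³·(0.0070)² / ((0.030)·(7.3×10⁻⁴)) = 3.0
Q = 3.0 > K = 0.39, so the reverse reaction proceeds.

in the reverse direction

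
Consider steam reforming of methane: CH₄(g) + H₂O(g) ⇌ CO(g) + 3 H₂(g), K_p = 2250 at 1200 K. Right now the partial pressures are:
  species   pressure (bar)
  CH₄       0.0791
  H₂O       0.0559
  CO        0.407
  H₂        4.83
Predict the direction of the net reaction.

reverse (toward reactants)

Q_p = P(CO)·P(H₂)³ / (P(CH₄)·P(H₂O)) = (0.407)·(4.83)³ / ((0.0791)·(0.0559)) = 10400
Q_p = 10400 > K_p = 2250, so the reverse reaction proceeds.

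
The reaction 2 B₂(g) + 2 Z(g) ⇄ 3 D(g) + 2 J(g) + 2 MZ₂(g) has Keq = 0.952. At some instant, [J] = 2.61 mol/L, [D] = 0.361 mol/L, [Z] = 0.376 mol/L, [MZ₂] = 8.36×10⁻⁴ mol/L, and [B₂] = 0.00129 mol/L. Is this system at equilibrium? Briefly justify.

yes, at equilibrium

Q = [D]³·[J]²·[MZ₂]² / ([B₂]²·[Z]²) = (0.361)³·(2.61)²·(8.36×10⁻⁴)² / ((0.00129)²·(0.376)²) = 0.952
Q = 0.952 = Keq; the system is at equilibrium.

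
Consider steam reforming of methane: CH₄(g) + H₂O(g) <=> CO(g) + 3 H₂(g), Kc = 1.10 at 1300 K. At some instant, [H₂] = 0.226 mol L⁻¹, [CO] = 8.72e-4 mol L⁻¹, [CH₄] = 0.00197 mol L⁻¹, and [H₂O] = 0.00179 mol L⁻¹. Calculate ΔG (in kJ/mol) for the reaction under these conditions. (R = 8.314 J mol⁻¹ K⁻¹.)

ΔG = 10.3 kJ/mol

Qc = [CO]·[H₂]³ / ([CH₄]·[H₂O]) = (8.72e-4)·(0.226)³ / ((0.00197)·(0.00179)) = 2.85
ΔG = RT ln(Qc/Kc) = (8.314 J mol⁻¹ K⁻¹)(1300 K) × ln(2.85/1.10)
   = (10.81 kJ/mol)(0.9520) = 10.3 kJ/mol
ΔG > 0, so the forward reaction is non-spontaneous (proceeds in reverse).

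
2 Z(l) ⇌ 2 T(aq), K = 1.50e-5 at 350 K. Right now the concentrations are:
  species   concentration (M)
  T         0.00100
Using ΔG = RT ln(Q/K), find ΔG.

(Z is a pure liquid — omitted from Q.)
Q = [T]² = (0.00100)² = 1.00e-6
ΔG = RT ln(Q/K) = (8.314 J mol⁻¹ K⁻¹)(350 K) × ln(1.00e-6/1.50e-5)
   = (2.910 kJ/mol)(-2.708) = -7.88 kJ/mol
ΔG < 0, so the forward reaction is spontaneous (proceeds forward).

ΔG = -7.88 kJ/mol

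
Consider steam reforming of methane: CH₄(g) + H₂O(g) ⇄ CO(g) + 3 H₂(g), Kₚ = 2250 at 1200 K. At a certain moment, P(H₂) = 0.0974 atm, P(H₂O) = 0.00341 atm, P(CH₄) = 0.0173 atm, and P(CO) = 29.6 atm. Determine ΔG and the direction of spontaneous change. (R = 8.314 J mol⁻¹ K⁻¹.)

ΔG = -15.8 kJ/mol; the forward reaction is spontaneous

Qₚ = P(CO)·P(H₂)³ / (P(CH₄)·P(H₂O)) = (29.6)·(0.0974)³ / ((0.0173)·(0.00341)) = 464
ΔG = RT ln(Qₚ/Kₚ) = (8.314 J mol⁻¹ K⁻¹)(1200 K) × ln(464/2250)
   = (9.977 kJ/mol)(-1.579) = -15.8 kJ/mol
ΔG < 0, so the forward reaction is spontaneous (proceeds forward).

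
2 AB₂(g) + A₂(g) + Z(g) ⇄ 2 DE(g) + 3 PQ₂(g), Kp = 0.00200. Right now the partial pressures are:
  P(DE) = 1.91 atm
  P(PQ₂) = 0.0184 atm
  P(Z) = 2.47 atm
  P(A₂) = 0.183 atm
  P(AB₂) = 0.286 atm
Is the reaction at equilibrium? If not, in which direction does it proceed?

to the right

Qp = P(DE)²·P(PQ₂)³ / (P(AB₂)²·P(A₂)·P(Z)) = (1.91)²·(0.0184)³ / ((0.286)²·(0.183)·(2.47)) = 6.15×10⁻⁴
Qp = 6.15×10⁻⁴ < Kp = 0.00200, so the forward reaction proceeds.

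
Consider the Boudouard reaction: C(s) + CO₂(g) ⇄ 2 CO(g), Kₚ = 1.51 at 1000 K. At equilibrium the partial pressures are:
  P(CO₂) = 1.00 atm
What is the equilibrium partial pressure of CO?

(C is a pure solid — omitted from Kₚ.)
At equilibrium, Kₚ = P(CO)² / P(CO₂) = 1.51.
(P(CO))² / (1.00) = 1.51
P(CO)² = 1.51 ⇒ P(CO) = 1.23 atm

P(CO) = 1.23 atm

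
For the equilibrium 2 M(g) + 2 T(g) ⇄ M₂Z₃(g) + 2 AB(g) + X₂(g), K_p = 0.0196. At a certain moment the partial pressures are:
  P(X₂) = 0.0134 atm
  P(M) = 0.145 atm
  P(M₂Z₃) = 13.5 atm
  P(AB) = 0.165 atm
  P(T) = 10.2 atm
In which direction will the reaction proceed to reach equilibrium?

Q_p = P(M₂Z₃)·P(AB)²·P(X₂) / (P(M)²·P(T)²) = (13.5)·(0.165)²·(0.0134) / ((0.145)²·(10.2)²) = 0.00225
Q_p = 0.00225 < K_p = 0.0196, so the forward reaction proceeds.

in the forward direction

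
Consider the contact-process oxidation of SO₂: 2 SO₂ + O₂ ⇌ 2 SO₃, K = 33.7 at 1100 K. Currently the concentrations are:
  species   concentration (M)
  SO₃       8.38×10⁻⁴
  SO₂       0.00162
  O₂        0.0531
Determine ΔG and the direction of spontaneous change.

ΔG = -17.4 kJ/mol; the forward reaction is spontaneous

Q = [SO₃]² / ([SO₂]²·[O₂]) = (8.38×10⁻⁴)² / ((0.00162)²·(0.0531)) = 5.04
ΔG = RT ln(Q/K) = (8.314 J mol⁻¹ K⁻¹)(1100 K) × ln(5.04/33.7)
   = (9.145 kJ/mol)(-1.900) = -17.4 kJ/mol
ΔG < 0, so the forward reaction is spontaneous (proceeds forward).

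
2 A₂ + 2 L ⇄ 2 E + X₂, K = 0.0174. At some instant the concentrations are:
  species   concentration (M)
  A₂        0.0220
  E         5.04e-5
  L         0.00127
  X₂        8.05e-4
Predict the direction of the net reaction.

Q = [E]²·[X₂] / ([A₂]²·[L]²) = (5.04e-5)²·(8.05e-4) / ((0.0220)²·(0.00127)²) = 0.00262
Q = 0.00262 < K = 0.0174, so the forward reaction proceeds.

toward products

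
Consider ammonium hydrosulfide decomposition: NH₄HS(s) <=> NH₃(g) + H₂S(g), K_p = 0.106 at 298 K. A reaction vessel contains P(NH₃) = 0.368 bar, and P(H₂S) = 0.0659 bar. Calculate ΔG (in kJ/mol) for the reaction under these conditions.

(NH₄HS is a pure solid — omitted from Q_p.)
Q_p = P(NH₃)·P(H₂S) = (0.368)·(0.0659) = 0.0243
ΔG = RT ln(Q_p/K_p) = (8.314 J mol⁻¹ K⁻¹)(298 K) × ln(0.0243/0.106)
   = (2.478 kJ/mol)(-1.473) = -3.65 kJ/mol
ΔG < 0, so the forward reaction is spontaneous (proceeds forward).

ΔG = -3.65 kJ/mol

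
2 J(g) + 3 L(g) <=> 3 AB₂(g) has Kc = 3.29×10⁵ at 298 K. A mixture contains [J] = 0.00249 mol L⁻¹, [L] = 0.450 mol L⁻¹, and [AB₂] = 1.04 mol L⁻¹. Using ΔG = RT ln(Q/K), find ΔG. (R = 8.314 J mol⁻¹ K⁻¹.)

Qc = [AB₂]³ / ([J]²·[L]³) = (1.04)³ / ((0.00249)²·(0.450)³) = 1.99×10⁶
ΔG = RT ln(Qc/Kc) = (8.314 J mol⁻¹ K⁻¹)(298 K) × ln(1.99×10⁶/3.29×10⁵)
   = (2.478 kJ/mol)(1.800) = 4.46 kJ/mol
ΔG > 0, so the forward reaction is non-spontaneous (proceeds in reverse).

ΔG = 4.46 kJ/mol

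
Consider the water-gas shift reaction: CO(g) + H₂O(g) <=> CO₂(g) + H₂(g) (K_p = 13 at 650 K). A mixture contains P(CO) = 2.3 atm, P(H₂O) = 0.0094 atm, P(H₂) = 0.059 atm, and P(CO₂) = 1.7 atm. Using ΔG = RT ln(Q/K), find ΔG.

Q_p = P(CO₂)·P(H₂) / (P(CO)·P(H₂O)) = (1.7)·(0.059) / ((2.3)·(0.0094)) = 4.64
ΔG = RT ln(Q_p/K_p) = (8.314 J mol⁻¹ K⁻¹)(650 K) × ln(4.64/13)
   = (5.404 kJ/mol)(-1.030) = -5.57 kJ/mol
ΔG < 0, so the forward reaction is spontaneous (proceeds forward).

ΔG = -5.57 kJ/mol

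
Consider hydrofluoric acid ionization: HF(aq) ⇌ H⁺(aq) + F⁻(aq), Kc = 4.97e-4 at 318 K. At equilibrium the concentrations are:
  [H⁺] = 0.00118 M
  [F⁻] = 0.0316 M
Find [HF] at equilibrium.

[HF] = 0.0750 M

At equilibrium, Kc = [H⁺]·[F⁻] / [HF] = 4.97e-4.
(0.00118)·(0.0316) / ([HF]) = 4.97e-4
[HF] = 0.0750 M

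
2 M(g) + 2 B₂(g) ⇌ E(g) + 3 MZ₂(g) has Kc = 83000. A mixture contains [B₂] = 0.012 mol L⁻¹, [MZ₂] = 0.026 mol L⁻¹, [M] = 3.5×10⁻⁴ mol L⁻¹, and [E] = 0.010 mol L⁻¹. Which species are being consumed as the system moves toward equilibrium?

Qc = [E]·[MZ₂]³ / ([M]²·[B₂]²) = (0.010)·(0.026)³ / ((3.5×10⁻⁴)²·(0.012)²) = 10000
Qc = 10000 < Kc = 83000: net forward reaction.

M, B₂ (reactants)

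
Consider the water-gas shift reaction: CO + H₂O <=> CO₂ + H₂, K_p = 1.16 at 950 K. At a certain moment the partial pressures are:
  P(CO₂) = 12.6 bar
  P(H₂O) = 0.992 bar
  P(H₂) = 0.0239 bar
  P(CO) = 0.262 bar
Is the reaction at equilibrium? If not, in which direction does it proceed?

no net change (already at equilibrium)

Q_p = P(CO₂)·P(H₂) / (P(CO)·P(H₂O)) = (12.6)·(0.0239) / ((0.262)·(0.992)) = 1.16
Q_p = 1.16 = K_p, so the system is already at equilibrium.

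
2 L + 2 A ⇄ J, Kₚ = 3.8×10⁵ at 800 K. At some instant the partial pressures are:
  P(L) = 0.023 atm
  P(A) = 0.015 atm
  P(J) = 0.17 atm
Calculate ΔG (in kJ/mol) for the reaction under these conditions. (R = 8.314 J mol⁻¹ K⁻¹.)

ΔG = 8.81 kJ/mol

Qₚ = P(J) / (P(L)²·P(A)²) = (0.17) / ((0.023)²·(0.015)²) = 1.43×10⁶
ΔG = RT ln(Qₚ/Kₚ) = (8.314 J mol⁻¹ K⁻¹)(800 K) × ln(1.43×10⁶/3.8×10⁵)
   = (6.651 kJ/mol)(1.325) = 8.81 kJ/mol
ΔG > 0, so the forward reaction is non-spontaneous (proceeds in reverse).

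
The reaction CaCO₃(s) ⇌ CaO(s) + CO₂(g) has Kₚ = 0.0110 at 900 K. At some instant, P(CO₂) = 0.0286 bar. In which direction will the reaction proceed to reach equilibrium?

(CaCO₃, CaO are pure solids — omitted from Qₚ.)
Qₚ = P(CO₂) = 0.0286
Qₚ = 0.0286 > Kₚ = 0.0110, so the reverse reaction proceeds.

to the left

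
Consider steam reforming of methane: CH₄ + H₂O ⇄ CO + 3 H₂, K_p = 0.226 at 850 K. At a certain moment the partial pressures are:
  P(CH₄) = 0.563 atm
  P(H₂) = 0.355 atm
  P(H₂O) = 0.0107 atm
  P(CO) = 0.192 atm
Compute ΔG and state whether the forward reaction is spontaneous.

ΔG = 13.0 kJ/mol; the forward reaction is non-spontaneous

Q_p = P(CO)·P(H₂)³ / (P(CH₄)·P(H₂O)) = (0.192)·(0.355)³ / ((0.563)·(0.0107)) = 1.43
ΔG = RT ln(Q_p/K_p) = (8.314 J mol⁻¹ K⁻¹)(850 K) × ln(1.43/0.226)
   = (7.067 kJ/mol)(1.845) = 13.0 kJ/mol
ΔG > 0, so the forward reaction is non-spontaneous (proceeds in reverse).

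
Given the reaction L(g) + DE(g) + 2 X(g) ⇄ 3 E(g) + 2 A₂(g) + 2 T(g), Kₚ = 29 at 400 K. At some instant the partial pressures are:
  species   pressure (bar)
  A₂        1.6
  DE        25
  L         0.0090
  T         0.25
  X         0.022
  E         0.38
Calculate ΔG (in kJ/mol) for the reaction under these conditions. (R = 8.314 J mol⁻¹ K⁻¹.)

ΔG = 3.40 kJ/mol

Qₚ = P(E)³·P(A₂)²·P(T)² / (P(L)·P(DE)·P(X)²) = (0.38)³·(1.6)²·(0.25)² / ((0.0090)·(25)·(0.022)²) = 80.6
ΔG = RT ln(Qₚ/Kₚ) = (8.314 J mol⁻¹ K⁻¹)(400 K) × ln(80.6/29)
   = (3.326 kJ/mol)(1.022) = 3.40 kJ/mol
ΔG > 0, so the forward reaction is non-spontaneous (proceeds in reverse).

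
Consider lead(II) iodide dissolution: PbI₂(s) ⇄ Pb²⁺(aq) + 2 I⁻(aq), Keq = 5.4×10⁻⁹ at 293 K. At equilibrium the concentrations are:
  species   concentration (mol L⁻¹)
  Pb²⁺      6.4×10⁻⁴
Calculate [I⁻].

(PbI₂ is a pure solid — omitted from Keq.)
At equilibrium, Keq = [Pb²⁺]·[I⁻]² = 5.4×10⁻⁹.
(6.4×10⁻⁴)·([I⁻])² = 5.4×10⁻⁹
[I⁻]² = 8.44×10⁻⁶ ⇒ [I⁻] = 0.0029 mol L⁻¹

[I⁻] = 0.0029 mol L⁻¹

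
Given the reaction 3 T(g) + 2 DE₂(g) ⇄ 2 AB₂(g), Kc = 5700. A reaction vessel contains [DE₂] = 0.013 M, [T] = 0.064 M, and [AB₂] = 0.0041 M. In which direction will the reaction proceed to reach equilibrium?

toward products

Qc = [AB₂]² / ([T]³·[DE₂]²) = (0.0041)² / ((0.064)³·(0.013)²) = 380
Qc = 380 < Kc = 5700, so the forward reaction proceeds.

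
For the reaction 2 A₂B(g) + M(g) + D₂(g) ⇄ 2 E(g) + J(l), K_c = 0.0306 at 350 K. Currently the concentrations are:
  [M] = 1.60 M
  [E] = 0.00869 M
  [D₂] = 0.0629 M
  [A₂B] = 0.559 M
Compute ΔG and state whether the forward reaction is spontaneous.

ΔG = -7.41 kJ/mol; the forward reaction is spontaneous

(J is a pure liquid — omitted from Q_c.)
Q_c = [E]² / ([A₂B]²·[M]·[D₂]) = (0.00869)² / ((0.559)²·(1.60)·(0.0629)) = 0.00240
ΔG = RT ln(Q_c/K_c) = (8.314 J mol⁻¹ K⁻¹)(350 K) × ln(0.00240/0.0306)
   = (2.910 kJ/mol)(-2.546) = -7.41 kJ/mol
ΔG < 0, so the forward reaction is spontaneous (proceeds forward).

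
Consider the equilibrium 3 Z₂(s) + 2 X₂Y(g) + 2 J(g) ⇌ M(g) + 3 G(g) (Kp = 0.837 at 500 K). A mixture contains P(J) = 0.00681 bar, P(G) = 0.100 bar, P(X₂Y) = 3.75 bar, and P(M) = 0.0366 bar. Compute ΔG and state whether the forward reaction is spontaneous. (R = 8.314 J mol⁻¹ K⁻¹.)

(Z₂ is a pure solid — omitted from Qp.)
Qp = P(M)·P(G)³ / (P(X₂Y)²·P(J)²) = (0.0366)·(0.100)³ / ((3.75)²·(0.00681)²) = 0.0561
ΔG = RT ln(Qp/Kp) = (8.314 J mol⁻¹ K⁻¹)(500 K) × ln(0.0561/0.837)
   = (4.157 kJ/mol)(-2.703) = -11.2 kJ/mol
ΔG < 0, so the forward reaction is spontaneous (proceeds forward).

ΔG = -11.2 kJ/mol; the forward reaction is spontaneous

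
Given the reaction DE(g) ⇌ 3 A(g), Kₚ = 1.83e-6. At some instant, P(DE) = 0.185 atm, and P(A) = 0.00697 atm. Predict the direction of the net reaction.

at equilibrium

Qₚ = P(A)³ / P(DE) = (0.00697)³ / (0.185) = 1.83e-6
Qₚ = 1.83e-6 = Kₚ, so the system is already at equilibrium.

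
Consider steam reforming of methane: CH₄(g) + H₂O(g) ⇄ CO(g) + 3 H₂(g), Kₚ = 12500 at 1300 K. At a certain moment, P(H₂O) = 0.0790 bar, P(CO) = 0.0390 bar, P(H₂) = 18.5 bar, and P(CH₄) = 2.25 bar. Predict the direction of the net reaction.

Qₚ = P(CO)·P(H₂)³ / (P(CH₄)·P(H₂O)) = (0.0390)·(18.5)³ / ((2.25)·(0.0790)) = 1390
Qₚ = 1390 < Kₚ = 12500, so the forward reaction proceeds.

in the forward direction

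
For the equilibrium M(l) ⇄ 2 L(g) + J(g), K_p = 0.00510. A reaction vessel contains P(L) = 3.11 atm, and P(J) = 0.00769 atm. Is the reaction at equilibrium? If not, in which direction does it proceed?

(M is a pure liquid — omitted from Q_p.)
Q_p = P(L)²·P(J) = (3.11)²·(0.00769) = 0.0744
Q_p = 0.0744 > K_p = 0.00510, so the reverse reaction proceeds.

toward reactants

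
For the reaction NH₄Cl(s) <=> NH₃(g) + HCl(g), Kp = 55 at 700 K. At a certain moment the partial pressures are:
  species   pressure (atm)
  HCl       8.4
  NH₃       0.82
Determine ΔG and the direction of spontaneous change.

ΔG = -12.1 kJ/mol; the forward reaction is spontaneous

(NH₄Cl is a pure solid — omitted from Qp.)
Qp = P(NH₃)·P(HCl) = (0.82)·(8.4) = 6.89
ΔG = RT ln(Qp/Kp) = (8.314 J mol⁻¹ K⁻¹)(700 K) × ln(6.89/55)
   = (5.820 kJ/mol)(-2.077) = -12.1 kJ/mol
ΔG < 0, so the forward reaction is spontaneous (proceeds forward).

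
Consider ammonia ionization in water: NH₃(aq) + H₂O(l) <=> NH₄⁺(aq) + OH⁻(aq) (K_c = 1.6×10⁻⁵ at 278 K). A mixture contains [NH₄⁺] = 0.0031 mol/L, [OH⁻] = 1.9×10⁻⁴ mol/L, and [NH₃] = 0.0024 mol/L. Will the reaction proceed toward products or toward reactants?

reverse (toward reactants)

(H₂O is a pure liquid — omitted from Q_c.)
Q_c = [NH₄⁺]·[OH⁻] / [NH₃] = (0.0031)·(1.9×10⁻⁴) / (0.0024) = 2.5×10⁻⁴
Q_c = 2.5×10⁻⁴ > K_c = 1.6×10⁻⁵, so the reverse reaction proceeds.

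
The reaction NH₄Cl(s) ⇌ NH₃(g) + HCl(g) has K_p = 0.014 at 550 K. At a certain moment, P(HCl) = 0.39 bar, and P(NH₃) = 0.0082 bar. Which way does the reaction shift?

forward (toward products)

(NH₄Cl is a pure solid — omitted from Q_p.)
Q_p = P(NH₃)·P(HCl) = (0.0082)·(0.39) = 0.0032
Q_p = 0.0032 < K_p = 0.014, so the forward reaction proceeds.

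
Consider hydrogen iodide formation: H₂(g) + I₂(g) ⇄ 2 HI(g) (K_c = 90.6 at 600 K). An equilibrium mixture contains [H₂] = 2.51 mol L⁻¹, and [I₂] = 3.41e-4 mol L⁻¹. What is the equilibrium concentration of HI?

At equilibrium, K_c = [HI]² / ([H₂]·[I₂]) = 90.6.
([HI])² / ((2.51)·(3.41e-4)) = 90.6
[HI]² = 0.0775 ⇒ [HI] = 0.278 mol L⁻¹

[HI] = 0.278 mol L⁻¹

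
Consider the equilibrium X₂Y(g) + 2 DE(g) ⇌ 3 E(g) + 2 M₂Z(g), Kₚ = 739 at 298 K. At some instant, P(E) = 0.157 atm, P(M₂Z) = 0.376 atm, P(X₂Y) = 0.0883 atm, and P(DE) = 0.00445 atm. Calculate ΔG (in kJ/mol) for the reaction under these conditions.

ΔG = -2.13 kJ/mol

Qₚ = P(E)³·P(M₂Z)² / (P(X₂Y)·P(DE)²) = (0.157)³·(0.376)² / ((0.0883)·(0.00445)²) = 313
ΔG = RT ln(Qₚ/Kₚ) = (8.314 J mol⁻¹ K⁻¹)(298 K) × ln(313/739)
   = (2.478 kJ/mol)(-0.8591) = -2.13 kJ/mol
ΔG < 0, so the forward reaction is spontaneous (proceeds forward).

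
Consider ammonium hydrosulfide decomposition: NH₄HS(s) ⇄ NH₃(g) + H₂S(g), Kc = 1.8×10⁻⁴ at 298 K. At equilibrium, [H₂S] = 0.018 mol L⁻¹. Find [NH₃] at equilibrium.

(NH₄HS is a pure solid — omitted from Kc.)
At equilibrium, Kc = [NH₃]·[H₂S] = 1.8×10⁻⁴.
([NH₃])·(0.018) = 1.8×10⁻⁴
[NH₃] = 0.0100 = 0.010 mol L⁻¹

[NH₃] = 0.010 mol L⁻¹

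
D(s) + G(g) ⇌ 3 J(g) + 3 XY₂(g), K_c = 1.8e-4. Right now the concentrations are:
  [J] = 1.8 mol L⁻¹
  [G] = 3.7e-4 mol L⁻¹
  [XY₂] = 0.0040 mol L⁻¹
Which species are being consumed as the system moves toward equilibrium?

J, XY₂ (products)

(D is a pure solid — omitted from Q_c.)
Q_c = [J]³·[XY₂]³ / [G] = (1.8)³·(0.0040)³ / (3.7e-4) = 0.0010
Q_c = 0.0010 > K_c = 1.8e-4: net reverse reaction.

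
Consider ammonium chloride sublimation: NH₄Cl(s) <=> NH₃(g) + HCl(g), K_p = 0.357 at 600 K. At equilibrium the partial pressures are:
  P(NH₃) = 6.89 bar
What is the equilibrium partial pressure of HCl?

(NH₄Cl is a pure solid — omitted from K_p.)
At equilibrium, K_p = P(NH₃)·P(HCl) = 0.357.
(6.89)·(P(HCl)) = 0.357
P(HCl) = 0.0518 bar

P(HCl) = 0.0518 bar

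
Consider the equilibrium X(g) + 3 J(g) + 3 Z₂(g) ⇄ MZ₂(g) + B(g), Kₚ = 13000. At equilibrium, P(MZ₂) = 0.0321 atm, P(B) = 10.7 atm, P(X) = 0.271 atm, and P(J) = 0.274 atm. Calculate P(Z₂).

P(Z₂) = 0.168 atm

At equilibrium, Kₚ = P(MZ₂)·P(B) / (P(X)·P(J)³·P(Z₂)³) = 13000.
(0.0321)·(10.7) / ((0.271)·(0.274)³·(P(Z₂))³) = 13000
P(Z₂)³ = 0.00474 ⇒ P(Z₂) = 0.168 atm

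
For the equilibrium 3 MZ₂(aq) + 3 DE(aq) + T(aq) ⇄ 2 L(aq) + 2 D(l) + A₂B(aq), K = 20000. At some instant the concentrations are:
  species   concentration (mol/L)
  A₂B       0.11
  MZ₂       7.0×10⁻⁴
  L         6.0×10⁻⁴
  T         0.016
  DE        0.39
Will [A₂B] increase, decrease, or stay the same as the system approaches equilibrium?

(D is a pure liquid — omitted from Q.)
Q = [L]²·[A₂B] / ([MZ₂]³·[DE]³·[T]) = (6.0×10⁻⁴)²·(0.11) / ((7.0×10⁻⁴)³·(0.39)³·(0.016)) = 1.2×10⁵
Q = 1.2×10⁵ > K = 20000: net reverse reaction.
A₂B is a product, so it decreases.

decrease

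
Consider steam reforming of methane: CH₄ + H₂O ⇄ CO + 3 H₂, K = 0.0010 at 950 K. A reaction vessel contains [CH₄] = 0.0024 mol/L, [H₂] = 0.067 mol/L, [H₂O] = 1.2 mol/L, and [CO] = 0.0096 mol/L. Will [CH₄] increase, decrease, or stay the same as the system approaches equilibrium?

Q = [CO]·[H₂]³ / ([CH₄]·[H₂O]) = (0.0096)·(0.067)³ / ((0.0024)·(1.2)) = 0.0010
Q = 0.0010 = K; the system is at equilibrium.

stay the same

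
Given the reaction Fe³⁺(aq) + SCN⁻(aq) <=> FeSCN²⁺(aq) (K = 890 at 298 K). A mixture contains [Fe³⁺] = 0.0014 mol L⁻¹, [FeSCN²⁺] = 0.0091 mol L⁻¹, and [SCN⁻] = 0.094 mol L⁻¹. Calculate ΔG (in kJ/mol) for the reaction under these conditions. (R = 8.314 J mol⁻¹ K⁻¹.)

Q = [FeSCN²⁺] / ([Fe³⁺]·[SCN⁻]) = (0.0091) / ((0.0014)·(0.094)) = 69.1
ΔG = RT ln(Q/K) = (8.314 J mol⁻¹ K⁻¹)(298 K) × ln(69.1/890)
   = (2.478 kJ/mol)(-2.556) = -6.33 kJ/mol
ΔG < 0, so the forward reaction is spontaneous (proceeds forward).

ΔG = -6.33 kJ/mol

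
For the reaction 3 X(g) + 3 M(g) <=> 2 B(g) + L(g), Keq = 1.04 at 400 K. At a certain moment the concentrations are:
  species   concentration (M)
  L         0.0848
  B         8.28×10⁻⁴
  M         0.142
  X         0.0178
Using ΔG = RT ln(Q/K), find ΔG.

Q = [B]²·[L] / ([X]³·[M]³) = (8.28×10⁻⁴)²·(0.0848) / ((0.0178)³·(0.142)³) = 3.60
ΔG = RT ln(Q/Keq) = (8.314 J mol⁻¹ K⁻¹)(400 K) × ln(3.60/1.04)
   = (3.326 kJ/mol)(1.242) = 4.13 kJ/mol
ΔG > 0, so the forward reaction is non-spontaneous (proceeds in reverse).

ΔG = 4.13 kJ/mol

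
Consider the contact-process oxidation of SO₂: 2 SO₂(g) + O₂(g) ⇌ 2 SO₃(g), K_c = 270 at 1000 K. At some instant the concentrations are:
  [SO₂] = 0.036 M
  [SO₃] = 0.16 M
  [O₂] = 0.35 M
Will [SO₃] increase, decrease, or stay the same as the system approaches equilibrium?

Q_c = [SO₃]² / ([SO₂]²·[O₂]) = (0.16)² / ((0.036)²·(0.35)) = 56
Q_c = 56 < K_c = 270: net forward reaction.
SO₃ is a product, so it increases.

increase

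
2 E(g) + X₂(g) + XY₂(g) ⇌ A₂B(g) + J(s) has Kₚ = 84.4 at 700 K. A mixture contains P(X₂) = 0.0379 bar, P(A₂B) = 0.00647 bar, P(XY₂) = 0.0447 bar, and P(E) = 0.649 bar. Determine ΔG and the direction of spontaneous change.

(J is a pure solid — omitted from Qₚ.)
Qₚ = P(A₂B) / (P(E)²·P(X₂)·P(XY₂)) = (0.00647) / ((0.649)²·(0.0379)·(0.0447)) = 9.07
ΔG = RT ln(Qₚ/Kₚ) = (8.314 J mol⁻¹ K⁻¹)(700 K) × ln(9.07/84.4)
   = (5.820 kJ/mol)(-2.231) = -13.0 kJ/mol
ΔG < 0, so the forward reaction is spontaneous (proceeds forward).

ΔG = -13.0 kJ/mol; the forward reaction is spontaneous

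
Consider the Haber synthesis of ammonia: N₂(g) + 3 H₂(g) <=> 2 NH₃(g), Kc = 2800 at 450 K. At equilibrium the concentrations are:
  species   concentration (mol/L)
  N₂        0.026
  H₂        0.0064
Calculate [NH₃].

At equilibrium, Kc = [NH₃]² / ([N₂]·[H₂]³) = 2800.
([NH₃])² / ((0.026)·(0.0064)³) = 2800
[NH₃]² = 1.91×10⁻⁵ ⇒ [NH₃] = 0.0044 mol/L

[NH₃] = 0.0044 mol/L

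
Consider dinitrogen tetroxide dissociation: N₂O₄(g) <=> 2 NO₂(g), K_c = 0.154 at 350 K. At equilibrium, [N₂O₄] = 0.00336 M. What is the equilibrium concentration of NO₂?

[NO₂] = 0.0227 M

At equilibrium, K_c = [NO₂]² / [N₂O₄] = 0.154.
([NO₂])² / (0.00336) = 0.154
[NO₂]² = 5.17e-4 ⇒ [NO₂] = 0.0227 M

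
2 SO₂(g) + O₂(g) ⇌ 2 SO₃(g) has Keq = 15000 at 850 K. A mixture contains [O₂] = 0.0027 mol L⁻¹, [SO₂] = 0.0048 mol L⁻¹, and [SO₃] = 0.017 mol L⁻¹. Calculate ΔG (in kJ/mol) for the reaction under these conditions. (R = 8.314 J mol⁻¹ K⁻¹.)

Q = [SO₃]² / ([SO₂]²·[O₂]) = (0.017)² / ((0.0048)²·(0.0027)) = 4650
ΔG = RT ln(Q/Keq) = (8.314 J mol⁻¹ K⁻¹)(850 K) × ln(4650/15000)
   = (7.067 kJ/mol)(-1.171) = -8.28 kJ/mol
ΔG < 0, so the forward reaction is spontaneous (proceeds forward).

ΔG = -8.28 kJ/mol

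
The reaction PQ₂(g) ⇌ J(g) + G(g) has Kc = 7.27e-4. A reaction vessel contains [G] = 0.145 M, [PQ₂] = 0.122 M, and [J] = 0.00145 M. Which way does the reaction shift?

Qc = [J]·[G] / [PQ₂] = (0.00145)·(0.145) / (0.122) = 0.00172
Qc = 0.00172 > Kc = 7.27e-4, so the reverse reaction proceeds.

reverse (toward reactants)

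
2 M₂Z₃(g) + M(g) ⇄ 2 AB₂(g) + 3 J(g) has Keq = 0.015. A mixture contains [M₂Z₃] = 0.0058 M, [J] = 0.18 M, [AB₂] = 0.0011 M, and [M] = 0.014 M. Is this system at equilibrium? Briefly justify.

Q = [AB₂]²·[J]³ / ([M₂Z₃]²·[M]) = (0.0011)²·(0.18)³ / ((0.0058)²·(0.014)) = 0.015
Q = 0.015 = Keq; the system is at equilibrium.

yes, at equilibrium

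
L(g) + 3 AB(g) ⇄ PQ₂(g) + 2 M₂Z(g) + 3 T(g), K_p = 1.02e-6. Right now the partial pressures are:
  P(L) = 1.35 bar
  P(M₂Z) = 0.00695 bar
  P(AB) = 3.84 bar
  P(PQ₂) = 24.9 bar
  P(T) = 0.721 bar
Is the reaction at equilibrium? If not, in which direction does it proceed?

Q_p = P(PQ₂)·P(M₂Z)²·P(T)³ / (P(L)·P(AB)³) = (24.9)·(0.00695)²·(0.721)³ / ((1.35)·(3.84)³) = 5.90e-6
Q_p = 5.90e-6 > K_p = 1.02e-6, so the reverse reaction proceeds.

reverse (toward reactants)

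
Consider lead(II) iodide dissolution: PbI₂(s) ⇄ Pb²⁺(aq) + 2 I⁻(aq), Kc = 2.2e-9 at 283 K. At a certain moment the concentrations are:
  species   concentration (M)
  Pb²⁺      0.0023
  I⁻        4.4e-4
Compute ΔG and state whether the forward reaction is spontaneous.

(PbI₂ is a pure solid — omitted from Qc.)
Qc = [Pb²⁺]·[I⁻]² = (0.0023)·(4.4e-4)² = 4.45e-10
ΔG = RT ln(Qc/Kc) = (8.314 J mol⁻¹ K⁻¹)(283 K) × ln(4.45e-10/2.2e-9)
   = (2.353 kJ/mol)(-1.598) = -3.76 kJ/mol
ΔG < 0, so the forward reaction is spontaneous (proceeds forward).

ΔG = -3.76 kJ/mol; the forward reaction is spontaneous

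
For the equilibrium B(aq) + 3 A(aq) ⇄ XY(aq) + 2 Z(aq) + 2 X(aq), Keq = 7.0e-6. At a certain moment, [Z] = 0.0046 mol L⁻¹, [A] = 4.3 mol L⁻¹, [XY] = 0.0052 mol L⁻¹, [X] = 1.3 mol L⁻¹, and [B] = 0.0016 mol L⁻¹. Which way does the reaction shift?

Q = [XY]·[Z]²·[X]² / ([B]·[A]³) = (0.0052)·(0.0046)²·(1.3)² / ((0.0016)·(4.3)³) = 1.5e-6
Q = 1.5e-6 < Keq = 7.0e-6, so the forward reaction proceeds.

forward (toward products)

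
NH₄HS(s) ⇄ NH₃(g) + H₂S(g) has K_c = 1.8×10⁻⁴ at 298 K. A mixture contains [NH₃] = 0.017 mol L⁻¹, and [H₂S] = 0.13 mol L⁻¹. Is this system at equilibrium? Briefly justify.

(NH₄HS is a pure solid — omitted from Q_c.)
Q_c = [NH₃]·[H₂S] = (0.017)·(0.13) = 0.0022
Q_c = 0.0022 > K_c = 1.8×10⁻⁴: net reverse reaction.

no; Q > K, reaction proceeds in reverse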